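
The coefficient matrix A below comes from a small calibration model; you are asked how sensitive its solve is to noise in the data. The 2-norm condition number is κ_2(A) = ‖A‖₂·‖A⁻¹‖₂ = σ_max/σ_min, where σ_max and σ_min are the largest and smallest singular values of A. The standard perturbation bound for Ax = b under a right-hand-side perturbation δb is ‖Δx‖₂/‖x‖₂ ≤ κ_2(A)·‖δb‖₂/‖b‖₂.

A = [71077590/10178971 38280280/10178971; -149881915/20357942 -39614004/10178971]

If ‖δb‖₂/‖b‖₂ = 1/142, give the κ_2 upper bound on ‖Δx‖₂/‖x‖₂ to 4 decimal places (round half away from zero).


1.8175

form AᵀA = [50740408614625/492801192004 6765257356830/123200298001; 6765257356830/123200298001 3608381866576/123200298001] with trace 225515349761/1705194436 and determinant 111936400/426298609
solving λ² − 225515349761/1705194436·λ + 111936400/426298609 = 0 gives λ = 529/4, 846400/426298609
κ = σ_max/σ_min = (23/2)/(920/20647) = 258.0875
worst-case relative error ≤ 258.0875 × 1/142 = 1.8175


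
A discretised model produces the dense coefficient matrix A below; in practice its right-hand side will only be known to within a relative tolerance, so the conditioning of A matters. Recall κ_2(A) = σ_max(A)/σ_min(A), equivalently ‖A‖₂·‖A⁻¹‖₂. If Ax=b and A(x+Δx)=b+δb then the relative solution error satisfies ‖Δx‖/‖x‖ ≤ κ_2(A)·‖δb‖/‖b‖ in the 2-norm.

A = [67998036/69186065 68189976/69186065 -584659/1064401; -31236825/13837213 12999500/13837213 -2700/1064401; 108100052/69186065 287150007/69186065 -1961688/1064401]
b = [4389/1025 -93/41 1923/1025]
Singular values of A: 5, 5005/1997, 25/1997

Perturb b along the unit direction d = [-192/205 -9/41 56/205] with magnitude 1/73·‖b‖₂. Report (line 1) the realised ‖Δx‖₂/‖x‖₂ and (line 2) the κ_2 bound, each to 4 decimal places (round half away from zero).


largest singular value 5, smallest 25/1997
κ_2(A) = 5 / (25/1997) = 399.4000
bound on ‖Δx‖/‖x‖: κ·ε = 399.4000·1/73 = 5.4712
solve Ax = b  →  x = [-34.1318 -85.0284 -221.4369]
‖b‖ = 5.1962, ‖x‖ = 239.6437
Δx = A⁻¹·δb where δb = 1/73·5.1962·d; ‖Δx‖ = 5.6859
relative error = 0.0237
tightness: 0.0237 against a bound of 5.4712 (unrounded ratio ≈ 0.0043)

0.0237
5.4712


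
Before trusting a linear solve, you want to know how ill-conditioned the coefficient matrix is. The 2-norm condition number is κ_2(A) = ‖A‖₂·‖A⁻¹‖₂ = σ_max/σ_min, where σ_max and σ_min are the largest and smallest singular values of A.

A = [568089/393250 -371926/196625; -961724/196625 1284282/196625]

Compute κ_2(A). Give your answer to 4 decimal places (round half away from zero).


393.2500

form AᵀA = [6435803713/247432900 -2145229371/61858225; -2145229371/61858225 2860334728/61858225] with trace 715085705/9897316 and determinant 83521/2474329
λ_max, λ_min = (715085705/9897316 ± √511334339355672849/97956864003856)/2 = 289/4, 1156/2474329
so κ_2 = √((289/4) / (1156/2474329)) = 393.2500


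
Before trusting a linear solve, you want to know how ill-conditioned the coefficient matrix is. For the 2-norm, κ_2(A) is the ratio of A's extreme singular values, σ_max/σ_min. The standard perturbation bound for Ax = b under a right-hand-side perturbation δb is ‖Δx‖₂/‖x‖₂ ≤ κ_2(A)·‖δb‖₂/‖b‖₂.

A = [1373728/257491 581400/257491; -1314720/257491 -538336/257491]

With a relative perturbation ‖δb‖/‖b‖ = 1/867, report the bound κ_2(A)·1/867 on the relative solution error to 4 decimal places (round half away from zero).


form AᵀA = [4299188224/78836641 1791256320/78836641; 1791256320/78836641 746529856/78836641] with trace 29856320/466489 and determinant 65536/466489
char-poly roots: 64 and 1024/466489
κ = σ_max/σ_min = 8/(32/683) = 170.7500
perturbation bound = 170.7500·1/867 = 0.1969

0.1969


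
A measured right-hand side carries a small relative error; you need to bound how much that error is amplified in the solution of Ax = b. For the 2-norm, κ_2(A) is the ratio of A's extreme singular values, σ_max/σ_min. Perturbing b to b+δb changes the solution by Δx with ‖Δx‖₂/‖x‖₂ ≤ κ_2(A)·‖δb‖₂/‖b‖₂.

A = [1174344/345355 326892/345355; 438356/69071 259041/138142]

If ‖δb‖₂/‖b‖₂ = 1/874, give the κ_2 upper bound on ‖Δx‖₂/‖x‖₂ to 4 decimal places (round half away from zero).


form AᵀA = [21394406224/412699225 6239743482/412699225; 6239743482/412699225 7283700729/1650796900] with trace 3714453025/66031876 and determinant 2250000/16507969
λ_max, λ_min = (3714453025/66031876 ± √13794784127395650625/4360208648079376)/2 = 225/4, 40000/16507969
κ_2(A) = √(λ_max/λ_min) = √((225/4) / (40000/16507969)) = 152.3625
bound on ‖Δx‖/‖x‖: κ·ε = 152.3625·1/874 = 0.1743

0.1743


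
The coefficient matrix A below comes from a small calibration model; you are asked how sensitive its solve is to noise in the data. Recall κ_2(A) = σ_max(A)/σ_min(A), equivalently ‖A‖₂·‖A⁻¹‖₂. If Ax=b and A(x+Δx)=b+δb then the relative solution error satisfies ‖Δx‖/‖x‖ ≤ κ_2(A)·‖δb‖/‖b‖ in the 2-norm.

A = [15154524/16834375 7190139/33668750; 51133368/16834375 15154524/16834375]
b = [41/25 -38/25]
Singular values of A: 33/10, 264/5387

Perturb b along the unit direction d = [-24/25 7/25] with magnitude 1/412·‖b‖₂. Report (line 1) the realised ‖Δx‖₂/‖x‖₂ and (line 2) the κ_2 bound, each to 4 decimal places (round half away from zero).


0.0027
0.1634

largest singular value 33/10, smallest 264/5387
condition number: (33/10) ÷ (264/5387) = 67.3375
κ_2(A)·‖δb‖/‖b‖ = 0.1634
solve Ax = b  →  x = [11.1361 -39.2630]
‖b‖ = 2.2361, ‖x‖ = 40.8117
with δb = [-0.0052 0.0015], A·Δx = δb → ‖Δx‖ = 0.1107
relative error = 0.0027
realised/bound (from unrounded values) ≈ 0.0166


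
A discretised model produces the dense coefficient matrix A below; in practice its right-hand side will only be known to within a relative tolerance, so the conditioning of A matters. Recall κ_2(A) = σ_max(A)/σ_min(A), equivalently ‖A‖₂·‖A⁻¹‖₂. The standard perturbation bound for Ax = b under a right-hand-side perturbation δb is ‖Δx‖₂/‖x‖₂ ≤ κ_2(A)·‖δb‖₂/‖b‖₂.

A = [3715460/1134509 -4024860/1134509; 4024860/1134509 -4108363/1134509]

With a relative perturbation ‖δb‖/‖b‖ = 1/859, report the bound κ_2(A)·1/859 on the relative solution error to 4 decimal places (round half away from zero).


AᵀA = [35676743200/1530452641 -37443272580/1530452641; -37443272580/1530452641 39331919809/1530452641]; tr = 89189849/1819801, det = 960400/1819801
char-poly roots: 49 and 19600/1819801
κ = σ_max/σ_min = 7/(140/1349) = 67.4500
κ_2(A)·‖δb‖/‖b‖ = 0.0785

0.0785


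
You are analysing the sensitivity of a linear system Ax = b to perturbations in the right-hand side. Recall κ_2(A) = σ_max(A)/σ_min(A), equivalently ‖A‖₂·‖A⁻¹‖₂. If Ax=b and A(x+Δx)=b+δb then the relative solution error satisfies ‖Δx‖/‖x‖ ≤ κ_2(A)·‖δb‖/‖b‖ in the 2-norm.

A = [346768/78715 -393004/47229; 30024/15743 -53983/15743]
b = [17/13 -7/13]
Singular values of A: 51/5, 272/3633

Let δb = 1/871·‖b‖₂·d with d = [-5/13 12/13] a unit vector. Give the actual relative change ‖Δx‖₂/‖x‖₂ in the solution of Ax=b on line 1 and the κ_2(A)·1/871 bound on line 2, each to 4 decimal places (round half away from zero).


σ_max = 51/5, σ_min = 272/3633
κ = σ_max/σ_min = (51/5)/(272/3633) = 136.2375
κ_2(A)·‖δb‖/‖b‖ = 0.1564
solve Ax = b  →  x = [-11.7391 -6.3720]
2-norm of b is 1.4142; of x, 13.3570
Δx = A⁻¹·δb where δb = 1/871·1.4142·d; ‖Δx‖ = 0.0217
realised ‖Δx‖/‖x‖ = 0.0016
so the bound overstates the realised error by a factor of ≈ 96.3371 (computed from the unrounded values)

0.0016
0.1564


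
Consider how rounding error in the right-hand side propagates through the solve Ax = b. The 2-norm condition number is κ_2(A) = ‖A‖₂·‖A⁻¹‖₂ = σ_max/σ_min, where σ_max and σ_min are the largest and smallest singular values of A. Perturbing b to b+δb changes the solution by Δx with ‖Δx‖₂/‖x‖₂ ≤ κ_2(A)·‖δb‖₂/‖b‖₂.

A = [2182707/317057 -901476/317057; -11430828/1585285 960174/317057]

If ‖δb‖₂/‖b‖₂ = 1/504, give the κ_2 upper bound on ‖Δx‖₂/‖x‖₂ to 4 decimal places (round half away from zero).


M = AᵀA = [22845428973/229866325 -1903766004/45973265; -1903766004/45973265 158656644/9194653]. tr(M)=2062449621/17682025, det(M)=2125764/17682025
eigenvalues of AᵀA: λ = (tr ± √(tr²−4·det))/2 = 2916/25, 729/707281
σ_max=√(2916/25)=(54/5), σ_min=√(729/707281)=(27/841) → κ = 336.4000
bound on ‖Δx‖/‖x‖: κ·ε = 336.4000·1/504 = 0.6675

0.6675


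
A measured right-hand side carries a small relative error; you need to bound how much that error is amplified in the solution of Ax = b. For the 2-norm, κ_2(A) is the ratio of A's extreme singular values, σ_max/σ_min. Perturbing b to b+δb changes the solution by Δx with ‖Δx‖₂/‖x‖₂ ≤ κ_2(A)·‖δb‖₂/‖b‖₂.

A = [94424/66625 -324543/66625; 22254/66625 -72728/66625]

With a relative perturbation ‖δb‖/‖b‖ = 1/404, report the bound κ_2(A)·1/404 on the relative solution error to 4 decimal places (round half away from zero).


0.8366

AᵀA = [5598532/2640625 -19192824/2640625; -19192824/2640625 65804593/2640625]; tr = 22849/845, det = 4/625
solving λ² − 22849/845·λ + 4/625 = 0 gives λ = 676/25, 1/4225
so κ_2 = √((676/25) / (1/4225)) = 338.0000
bound on ‖Δx‖/‖x‖: κ·ε = 338.0000·1/404 = 0.8366


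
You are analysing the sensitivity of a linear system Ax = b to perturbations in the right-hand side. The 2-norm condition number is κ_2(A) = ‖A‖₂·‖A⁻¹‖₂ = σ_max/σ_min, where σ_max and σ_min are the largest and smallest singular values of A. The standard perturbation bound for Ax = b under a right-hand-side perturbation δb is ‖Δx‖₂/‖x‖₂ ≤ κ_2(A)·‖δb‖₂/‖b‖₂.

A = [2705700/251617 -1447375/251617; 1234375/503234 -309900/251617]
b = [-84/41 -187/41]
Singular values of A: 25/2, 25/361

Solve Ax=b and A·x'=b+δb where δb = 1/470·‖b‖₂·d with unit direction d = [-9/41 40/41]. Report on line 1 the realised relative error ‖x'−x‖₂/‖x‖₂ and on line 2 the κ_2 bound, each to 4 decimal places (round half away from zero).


largest singular value 25/2, smallest 25/361
condition number: (25/2) ÷ (25/361) = 180.5000
worst-case relative error ≤ 180.5000 × 1/470 = 0.3840
solve Ax = b  →  x = [-27.3929 -50.8518]
‖b‖₂ = 5.0000 and ‖x‖₂ = 57.7605
with δb = [-0.0023 0.0104], A·Δx = δb → ‖Δx‖ = 0.1536
relative error = 0.0027
so the bound overstates the realised error by a factor of ≈ 144.4012 (computed from the unrounded values)

0.0027
0.3840


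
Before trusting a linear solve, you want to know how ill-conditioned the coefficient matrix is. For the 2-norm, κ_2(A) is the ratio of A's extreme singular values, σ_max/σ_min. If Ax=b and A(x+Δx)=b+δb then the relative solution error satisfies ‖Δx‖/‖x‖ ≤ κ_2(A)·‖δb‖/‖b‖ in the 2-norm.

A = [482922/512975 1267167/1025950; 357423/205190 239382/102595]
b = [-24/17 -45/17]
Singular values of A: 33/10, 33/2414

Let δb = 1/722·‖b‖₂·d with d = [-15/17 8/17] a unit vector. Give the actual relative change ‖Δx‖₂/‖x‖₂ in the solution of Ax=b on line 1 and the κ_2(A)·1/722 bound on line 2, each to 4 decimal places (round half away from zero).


largest singular value 33/10, smallest 33/2414
κ = σ_max/σ_min = (33/10)/(33/2414) = 241.4000
worst-case relative error ≤ 241.4000 × 1/722 = 0.3343
solve Ax = b  →  x = [-0.5455 -0.7273]
‖b‖₂ = 3.0000 and ‖x‖₂ = 0.9091
re-solving with b+δb shifts x by Δx of norm 0.3040
relative error = 0.3343
tightness: 0.3343 against a bound of 0.3343; the bound is attained (ratio 1)

0.3343
0.3343


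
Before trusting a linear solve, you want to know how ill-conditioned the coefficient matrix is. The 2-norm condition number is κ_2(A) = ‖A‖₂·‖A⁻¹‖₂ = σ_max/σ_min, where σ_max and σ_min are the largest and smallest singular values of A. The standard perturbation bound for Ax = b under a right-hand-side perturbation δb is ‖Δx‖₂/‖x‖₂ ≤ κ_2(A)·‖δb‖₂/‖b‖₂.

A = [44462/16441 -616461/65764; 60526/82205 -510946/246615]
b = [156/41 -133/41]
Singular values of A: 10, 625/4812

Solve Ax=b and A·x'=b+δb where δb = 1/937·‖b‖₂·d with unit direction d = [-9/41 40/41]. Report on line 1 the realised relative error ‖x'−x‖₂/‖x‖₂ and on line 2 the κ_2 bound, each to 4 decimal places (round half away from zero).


0.0013
0.0822

σ_max = 10, σ_min = 625/4812
κ_2(A) = 10 / (625/4812) = 76.9920
perturbation bound = 76.9920·1/937 = 0.0822
solve Ax = b  →  x = [-29.4809 -8.9111]
‖b‖ = 5.0000, ‖x‖ = 30.7983
δb = ε·‖b‖·d = [-0.0012 0.0052]; solving A·Δx = δb gives ‖Δx‖ = 0.0411
realised ‖Δx‖/‖x‖ = 0.0013
realised/bound (from unrounded values) ≈ 0.0162


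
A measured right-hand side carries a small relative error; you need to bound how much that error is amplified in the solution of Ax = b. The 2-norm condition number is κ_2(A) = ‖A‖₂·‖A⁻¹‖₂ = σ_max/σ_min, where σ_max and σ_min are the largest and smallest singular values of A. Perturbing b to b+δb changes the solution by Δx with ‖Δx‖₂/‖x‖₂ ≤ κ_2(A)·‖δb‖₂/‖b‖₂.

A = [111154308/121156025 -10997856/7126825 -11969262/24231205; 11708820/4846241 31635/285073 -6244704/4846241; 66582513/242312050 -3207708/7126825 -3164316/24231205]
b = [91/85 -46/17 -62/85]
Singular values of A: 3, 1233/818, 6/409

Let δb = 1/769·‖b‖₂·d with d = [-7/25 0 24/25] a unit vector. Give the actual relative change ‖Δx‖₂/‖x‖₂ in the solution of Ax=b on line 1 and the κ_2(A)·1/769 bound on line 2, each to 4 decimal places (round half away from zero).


0.0039
0.2659

largest singular value 3, smallest 6/409
κ = σ_max/σ_min = 3/(6/409) = 204.5000
perturbation bound = 204.5000·1/769 = 0.2659
solve Ax = b  →  x = [-32.9093 -1.1481 -59.7039]
2-norm of b is 3.0000; of x, 68.1828
Δx = A⁻¹·δb where δb = 1/769·3.0000·d; ‖Δx‖ = 0.2659
relative error = 0.0039
tightness: 0.0039 against a bound of 0.2659 (unrounded ratio ≈ 0.0147)


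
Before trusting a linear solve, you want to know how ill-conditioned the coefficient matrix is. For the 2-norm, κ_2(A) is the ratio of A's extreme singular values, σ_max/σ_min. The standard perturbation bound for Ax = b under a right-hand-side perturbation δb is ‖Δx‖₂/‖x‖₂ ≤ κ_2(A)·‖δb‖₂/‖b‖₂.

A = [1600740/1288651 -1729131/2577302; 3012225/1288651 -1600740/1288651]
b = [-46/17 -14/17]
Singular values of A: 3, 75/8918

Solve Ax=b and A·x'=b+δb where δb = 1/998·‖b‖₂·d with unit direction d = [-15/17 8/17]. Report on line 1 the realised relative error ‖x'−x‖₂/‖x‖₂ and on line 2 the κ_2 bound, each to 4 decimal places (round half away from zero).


largest singular value 3, smallest 75/8918
κ = σ_max/σ_min = 3/(75/8918) = 356.7200
worst-case relative error ≤ 356.7200 × 1/998 = 0.3574
solve Ax = b  →  x = [111.3239 210.1490]
2-norm of b is 2.8284; of x, 237.8143
re-solving with b+δb shifts x by Δx of norm 0.3370
realised ‖Δx‖/‖x‖ = 0.0014
so the bound overstates the realised error by a factor of ≈ 252.2401 (computed from the unrounded values)

0.0014
0.3574


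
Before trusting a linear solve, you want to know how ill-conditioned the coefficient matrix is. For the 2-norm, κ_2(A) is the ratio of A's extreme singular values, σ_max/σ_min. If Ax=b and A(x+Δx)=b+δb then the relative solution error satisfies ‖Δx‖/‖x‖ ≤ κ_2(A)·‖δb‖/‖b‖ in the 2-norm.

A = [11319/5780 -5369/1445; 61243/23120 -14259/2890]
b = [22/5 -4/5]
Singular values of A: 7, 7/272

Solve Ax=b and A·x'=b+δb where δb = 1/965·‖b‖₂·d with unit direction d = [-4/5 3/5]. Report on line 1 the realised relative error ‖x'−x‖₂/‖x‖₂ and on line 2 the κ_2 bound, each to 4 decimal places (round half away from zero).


σ_max = 7, σ_min = 7/272
κ_2(A) = 7 / (7/272) = 272.0000
κ_2(A)·‖δb‖/‖b‖ = 0.2819
solve Ax = b  →  x = [-137.0084 -73.3950]
2-norm of b is 4.4721; of x, 155.4288
δb = ε·‖b‖·d = [-0.0037 0.0028]; solving A·Δx = δb gives ‖Δx‖ = 0.1801
dividing the unrounded norms, ‖Δx‖/‖x‖ = 0.0012
realised/bound (from unrounded values) ≈ 0.0041

0.0012
0.2819


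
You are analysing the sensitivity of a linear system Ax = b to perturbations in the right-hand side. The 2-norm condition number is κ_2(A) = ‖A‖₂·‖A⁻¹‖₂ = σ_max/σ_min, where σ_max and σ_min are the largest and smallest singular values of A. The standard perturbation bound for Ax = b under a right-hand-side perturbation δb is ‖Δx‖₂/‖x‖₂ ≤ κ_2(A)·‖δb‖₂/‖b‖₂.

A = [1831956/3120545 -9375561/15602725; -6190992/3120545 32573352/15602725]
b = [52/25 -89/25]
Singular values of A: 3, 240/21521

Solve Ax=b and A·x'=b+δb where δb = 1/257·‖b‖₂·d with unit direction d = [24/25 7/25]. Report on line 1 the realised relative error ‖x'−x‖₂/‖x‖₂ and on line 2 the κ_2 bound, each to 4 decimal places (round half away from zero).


0.0160
1.0467

largest singular value 3, smallest 240/21521
κ = σ_max/σ_min = 3/(240/21521) = 269.0125
worst-case relative error ≤ 269.0125 × 1/257 = 1.0467
solve Ax = b  →  x = [65.8536 60.8764]
‖b‖₂ = 4.1231 and ‖x‖₂ = 89.6807
re-solving with b+δb shifts x by Δx of norm 1.4386
relative error = 0.0160
tightness: 0.0160 against a bound of 1.0467 (unrounded ratio ≈ 0.0153)


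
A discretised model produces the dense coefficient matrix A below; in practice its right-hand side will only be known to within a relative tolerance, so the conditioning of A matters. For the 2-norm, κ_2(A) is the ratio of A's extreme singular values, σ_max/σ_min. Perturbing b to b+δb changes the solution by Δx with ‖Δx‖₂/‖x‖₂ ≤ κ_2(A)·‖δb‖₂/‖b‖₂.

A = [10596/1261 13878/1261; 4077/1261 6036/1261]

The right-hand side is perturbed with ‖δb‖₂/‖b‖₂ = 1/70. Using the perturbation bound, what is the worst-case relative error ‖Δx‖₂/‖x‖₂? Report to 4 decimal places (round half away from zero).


M = AᵀA = [762705/9409 1015740/9409; 1015740/9409 1355220/9409]. tr(M)=2117925/9409, det(M)=202500/9409
eigenvalues of AᵀA: λ = (tr ± √(tr²−4·det))/2 = 225, 900/9409
κ_2(A) = √(λ_max/λ_min) = √(225 / (900/9409)) = 48.5000
perturbation bound = 48.5000·1/70 = 0.6929

0.6929


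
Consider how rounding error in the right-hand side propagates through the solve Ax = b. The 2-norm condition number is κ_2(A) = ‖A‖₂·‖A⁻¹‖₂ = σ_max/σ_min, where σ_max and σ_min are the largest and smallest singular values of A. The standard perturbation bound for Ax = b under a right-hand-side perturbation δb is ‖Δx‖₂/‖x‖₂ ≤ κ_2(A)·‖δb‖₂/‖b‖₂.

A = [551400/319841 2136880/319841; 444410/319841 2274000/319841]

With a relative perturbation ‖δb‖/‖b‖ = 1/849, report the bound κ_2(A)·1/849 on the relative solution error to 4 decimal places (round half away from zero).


0.0396

AᵀA = [596364100/121638841 2602692000/121638841; 2602692000/121638841 11578278400/121638841]; tr = 7242500/72361, det = 640000/72361
char-poly roots: 100 and 6400/72361
κ_2(A) = √(λ_max/λ_min) = √(100 / (6400/72361)) = 33.6250
bound on ‖Δx‖/‖x‖: κ·ε = 33.6250·1/849 = 0.0396


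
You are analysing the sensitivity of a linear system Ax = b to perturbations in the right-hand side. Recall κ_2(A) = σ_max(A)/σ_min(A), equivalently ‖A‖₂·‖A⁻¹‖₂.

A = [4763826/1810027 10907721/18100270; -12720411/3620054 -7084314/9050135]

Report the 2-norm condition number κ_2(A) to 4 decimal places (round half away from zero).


form AᵀA = [252585008642025/13104790962916 14207787063360/3276197740729; 14207787063360/3276197740729 12789135872649/13104790962916] with trace 78933415977/3897915218 and determinant 102515625/31183321744
solving λ² − 78933415977/3897915218·λ + 102515625/31183321744 = 0 gives λ = 81/4, 1265625/7795830436
σ_max=√(81/4)=(9/2), σ_min=√(1265625/7795830436)=(1125/88294) → κ = 353.1760

353.1760


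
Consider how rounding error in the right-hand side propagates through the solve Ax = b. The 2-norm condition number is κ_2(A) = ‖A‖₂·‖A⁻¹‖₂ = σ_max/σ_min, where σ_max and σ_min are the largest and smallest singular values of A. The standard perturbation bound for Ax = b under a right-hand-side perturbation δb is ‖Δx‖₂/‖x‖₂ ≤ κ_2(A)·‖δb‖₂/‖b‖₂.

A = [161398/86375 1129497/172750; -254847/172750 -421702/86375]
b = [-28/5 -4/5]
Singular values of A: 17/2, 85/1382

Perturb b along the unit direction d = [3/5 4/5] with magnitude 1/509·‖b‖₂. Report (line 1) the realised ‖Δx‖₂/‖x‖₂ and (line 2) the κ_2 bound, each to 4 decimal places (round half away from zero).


σ_max = 17/2, σ_min = 85/1382
condition number: (17/2) ÷ (85/1382) = 138.2000
worst-case relative error ≤ 138.2000 × 1/509 = 0.2715
solve Ax = b  →  x = [62.3021 -18.6616]
2-norm of b is 5.6569; of x, 65.0370
re-solving with b+δb shifts x by Δx of norm 0.1807
relative error = 0.0028
realised/bound (from unrounded values) ≈ 0.0102

0.0028
0.2715


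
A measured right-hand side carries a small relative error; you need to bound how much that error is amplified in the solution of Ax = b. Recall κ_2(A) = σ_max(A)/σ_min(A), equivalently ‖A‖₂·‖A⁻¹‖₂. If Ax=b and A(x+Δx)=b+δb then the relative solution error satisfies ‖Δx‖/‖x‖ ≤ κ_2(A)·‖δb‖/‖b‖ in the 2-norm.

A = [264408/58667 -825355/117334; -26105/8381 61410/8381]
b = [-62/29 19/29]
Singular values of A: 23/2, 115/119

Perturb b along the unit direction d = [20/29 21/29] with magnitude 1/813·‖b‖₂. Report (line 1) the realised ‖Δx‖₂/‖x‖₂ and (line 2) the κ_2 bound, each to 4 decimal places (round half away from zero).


from the listed singular values, σ₁ = 23/2, σ_n = 115/119
κ_2(A) = (23/2) / (115/119) = 11.9000
worst-case relative error ≤ 11.9000 × 1/813 = 0.0146
solve Ax = b  →  x = [-0.9949 -0.3335]
‖b‖₂ = 2.2361 and ‖x‖₂ = 1.0493
δb = ε·‖b‖·d = [0.0019 0.0020]; solving A·Δx = δb gives ‖Δx‖ = 0.0028
dividing the unrounded norms, ‖Δx‖/‖x‖ = 0.0027
so the bound overstates the realised error by a factor of ≈ 5.3965 (computed from the unrounded values)

0.0027
0.0146


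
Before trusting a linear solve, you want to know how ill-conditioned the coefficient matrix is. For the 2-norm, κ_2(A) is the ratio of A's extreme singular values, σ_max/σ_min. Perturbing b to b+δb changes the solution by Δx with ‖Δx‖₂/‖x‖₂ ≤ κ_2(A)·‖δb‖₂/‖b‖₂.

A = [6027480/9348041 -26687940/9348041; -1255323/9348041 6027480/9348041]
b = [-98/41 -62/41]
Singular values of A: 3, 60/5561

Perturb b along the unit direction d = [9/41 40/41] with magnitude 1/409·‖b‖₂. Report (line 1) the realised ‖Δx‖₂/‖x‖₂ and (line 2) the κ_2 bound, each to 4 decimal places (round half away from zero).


0.0035
0.6798

from the listed singular values, σ₁ = 3, σ_n = 60/5561
κ = σ_max/σ_min = 3/(60/5561) = 278.0500
κ_2(A)·‖δb‖/‖b‖ = 0.6798
solve Ax = b  →  x = [-180.9919 -40.0398]
‖b‖ = 2.8284, ‖x‖ = 185.3679
re-solving with b+δb shifts x by Δx of norm 0.6409
dividing the unrounded norms, ‖Δx‖/‖x‖ = 0.0035
tightness: 0.0035 against a bound of 0.6798 (unrounded ratio ≈ 0.0051)


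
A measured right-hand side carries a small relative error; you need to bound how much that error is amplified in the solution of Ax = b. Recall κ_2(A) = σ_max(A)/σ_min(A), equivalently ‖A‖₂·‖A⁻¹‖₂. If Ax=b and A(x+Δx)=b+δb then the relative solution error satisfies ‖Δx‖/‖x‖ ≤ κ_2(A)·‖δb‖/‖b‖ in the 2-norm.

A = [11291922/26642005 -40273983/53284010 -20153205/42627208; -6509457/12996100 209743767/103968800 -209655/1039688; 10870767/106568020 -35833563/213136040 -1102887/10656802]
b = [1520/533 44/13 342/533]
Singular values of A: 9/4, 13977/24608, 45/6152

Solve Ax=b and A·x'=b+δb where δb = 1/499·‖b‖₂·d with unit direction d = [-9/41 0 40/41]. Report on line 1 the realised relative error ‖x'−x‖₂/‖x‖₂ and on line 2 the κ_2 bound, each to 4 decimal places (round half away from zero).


0.1726
0.6164

from the listed singular values, σ₁ = 9/4, σ_n = 45/6152
condition number: (9/4) ÷ (45/6152) = 307.6000
bound on ‖Δx‖/‖x‖: κ·ε = 307.6000·1/499 = 0.6164
solve Ax = b  →  x = [2.3514 1.6117 -6.5007]
2-norm of b is 4.4721; of x, 7.0983
re-solving with b+δb shifts x by Δx of norm 1.2252
realised ‖Δx‖/‖x‖ = 0.1726
realised/bound (from unrounded values) ≈ 0.2800


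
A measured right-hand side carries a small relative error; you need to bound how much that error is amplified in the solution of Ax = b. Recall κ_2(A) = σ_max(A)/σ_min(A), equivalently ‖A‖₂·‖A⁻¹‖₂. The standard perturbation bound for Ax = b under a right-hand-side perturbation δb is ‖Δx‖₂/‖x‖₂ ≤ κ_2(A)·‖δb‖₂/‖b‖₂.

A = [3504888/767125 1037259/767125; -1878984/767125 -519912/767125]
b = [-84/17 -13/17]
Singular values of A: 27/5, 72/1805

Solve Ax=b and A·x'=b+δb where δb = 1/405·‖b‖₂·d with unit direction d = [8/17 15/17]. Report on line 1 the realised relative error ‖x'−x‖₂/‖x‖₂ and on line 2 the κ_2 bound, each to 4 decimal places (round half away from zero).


0.0041
0.3343

from the listed singular values, σ₁ = 27/5, σ_n = 72/1805
κ_2(A) = (27/5) / (72/1805) = 135.3750
perturbation bound = 135.3750·1/405 = 0.3343
solve Ax = b  →  x = [20.3472 -72.4074]
‖b‖₂ = 5.0000 and ‖x‖₂ = 75.2120
Δx = A⁻¹·δb where δb = 1/405·5.0000·d; ‖Δx‖ = 0.3095
dividing the unrounded norms, ‖Δx‖/‖x‖ = 0.0041
realised/bound (from unrounded values) ≈ 0.0123


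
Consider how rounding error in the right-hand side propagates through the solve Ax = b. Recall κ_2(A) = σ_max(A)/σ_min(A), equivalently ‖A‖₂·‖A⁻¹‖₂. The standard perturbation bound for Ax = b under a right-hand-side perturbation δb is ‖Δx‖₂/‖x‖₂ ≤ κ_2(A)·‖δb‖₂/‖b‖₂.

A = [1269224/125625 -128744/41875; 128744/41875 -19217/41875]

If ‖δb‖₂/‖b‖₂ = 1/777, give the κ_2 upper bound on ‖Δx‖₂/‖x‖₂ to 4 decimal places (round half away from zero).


AᵀA = [2816167552/25250625 -273323512/8416875; -273323512/8416875 27110897/2805625]; tr = 4896265/40401, det = 937024/40401
eigenvalues of AᵀA: λ = (tr ± √(tr²−4·det))/2 = 121, 7744/40401
so κ_2 = √(121 / (7744/40401)) = 25.1250
bound on ‖Δx‖/‖x‖: κ·ε = 25.1250·1/777 = 0.0323

0.0323


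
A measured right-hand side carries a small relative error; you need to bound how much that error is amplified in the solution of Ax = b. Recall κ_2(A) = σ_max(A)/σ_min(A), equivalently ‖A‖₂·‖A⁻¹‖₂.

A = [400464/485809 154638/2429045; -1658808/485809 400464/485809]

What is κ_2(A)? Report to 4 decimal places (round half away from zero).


14.4500

M = AᵀA = [1732311360/140398801 -1939046688/701994005; -1939046688/701994005 2399285124/3509970025]. tr(M)=27190404/2088025, det(M)=1679616/2088025
eigenvalues of AᵀA: λ = (tr ± √(tr²−4·det))/2 = 324/25, 5184/83521
σ_max=√(324/25)=(18/5), σ_min=√(5184/83521)=(72/289) → κ = 14.4500


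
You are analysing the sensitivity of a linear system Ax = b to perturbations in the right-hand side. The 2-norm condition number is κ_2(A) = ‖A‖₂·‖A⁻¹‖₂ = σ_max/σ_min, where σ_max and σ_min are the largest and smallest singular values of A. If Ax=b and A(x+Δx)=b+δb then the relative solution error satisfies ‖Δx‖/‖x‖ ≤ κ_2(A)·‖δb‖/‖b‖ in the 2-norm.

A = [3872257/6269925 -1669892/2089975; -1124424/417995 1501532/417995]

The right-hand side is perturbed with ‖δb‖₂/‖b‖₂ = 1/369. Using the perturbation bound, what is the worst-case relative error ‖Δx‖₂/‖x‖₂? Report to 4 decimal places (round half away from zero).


AᵀA = [178149002929/23386055625 -79174983524/7795351875; -79174983524/7795351875 35189469344/2598450625]; tr = 19794169081/935442225, det = 4477456/935442225
λ_max, λ_min = (19794169081/935442225 ± √391792376001604466161/875052156312950625)/2 = 529/25, 8464/37417689
so κ_2 = √((529/25) / (8464/37417689)) = 305.8500
bound on ‖Δx‖/‖x‖: κ·ε = 305.8500·1/369 = 0.8289

0.8289


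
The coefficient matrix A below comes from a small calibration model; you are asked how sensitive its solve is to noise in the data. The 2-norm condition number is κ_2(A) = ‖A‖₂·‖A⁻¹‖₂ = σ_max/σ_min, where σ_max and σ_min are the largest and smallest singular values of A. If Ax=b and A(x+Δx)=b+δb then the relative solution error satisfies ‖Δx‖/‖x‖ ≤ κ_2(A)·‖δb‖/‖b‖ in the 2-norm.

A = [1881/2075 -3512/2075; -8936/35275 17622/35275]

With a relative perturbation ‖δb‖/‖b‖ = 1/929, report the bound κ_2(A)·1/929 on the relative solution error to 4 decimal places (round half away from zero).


0.1787

AᵀA = [1763809/1990921 -3306600/1990921; -3306600/1990921 6200164/1990921]; tr = 27557/6889, det = 4/6889
char-poly roots: 4 and 1/6889
σ_max=√4=2, σ_min=√(1/6889)=(1/83) → κ = 166.0000
κ_2(A)·‖δb‖/‖b‖ = 0.1787


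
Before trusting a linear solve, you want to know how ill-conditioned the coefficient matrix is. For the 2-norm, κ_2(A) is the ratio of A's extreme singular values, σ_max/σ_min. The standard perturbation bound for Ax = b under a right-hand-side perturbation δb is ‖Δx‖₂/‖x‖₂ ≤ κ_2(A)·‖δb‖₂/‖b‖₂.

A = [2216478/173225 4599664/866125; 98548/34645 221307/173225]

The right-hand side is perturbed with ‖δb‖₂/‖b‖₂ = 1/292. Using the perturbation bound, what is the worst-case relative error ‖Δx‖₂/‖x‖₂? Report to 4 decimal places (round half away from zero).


0.5565

AᵀA = [3066964564/17850625 6389225532/89253125; 6389225532/89253125 13314294241/446265625]; tr = 532475789/2640625, det = 101646724/66015625
solving λ² − 532475789/2640625·λ + 101646724/66015625 = 0 gives λ = 5041/25, 20164/2640625
κ = σ_max/σ_min = (71/5)/(142/1625) = 162.5000
κ_2(A)·‖δb‖/‖b‖ = 0.5565


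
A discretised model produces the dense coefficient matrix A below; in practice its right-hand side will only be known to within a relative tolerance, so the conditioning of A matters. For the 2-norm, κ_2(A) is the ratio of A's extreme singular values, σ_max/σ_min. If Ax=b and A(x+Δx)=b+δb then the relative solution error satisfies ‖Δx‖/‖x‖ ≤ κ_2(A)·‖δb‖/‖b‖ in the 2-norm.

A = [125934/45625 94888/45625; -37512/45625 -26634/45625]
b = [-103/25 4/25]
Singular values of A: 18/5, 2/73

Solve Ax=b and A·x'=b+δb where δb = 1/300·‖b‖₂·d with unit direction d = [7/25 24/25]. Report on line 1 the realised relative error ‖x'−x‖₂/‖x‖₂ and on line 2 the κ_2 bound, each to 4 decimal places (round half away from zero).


0.0137
0.4380

largest singular value 18/5, smallest 2/73
κ = σ_max/σ_min = (18/5)/(2/73) = 131.4000
bound on ‖Δx‖/‖x‖: κ·ε = 131.4000·1/300 = 0.4380
solve Ax = b  →  x = [21.0111 -29.8667]
‖b‖ = 4.1231, ‖x‖ = 36.5169
with δb = [0.0038 0.0132], A·Δx = δb → ‖Δx‖ = 0.5016
realised ‖Δx‖/‖x‖ = 0.0137
realised/bound (from unrounded values) ≈ 0.0314


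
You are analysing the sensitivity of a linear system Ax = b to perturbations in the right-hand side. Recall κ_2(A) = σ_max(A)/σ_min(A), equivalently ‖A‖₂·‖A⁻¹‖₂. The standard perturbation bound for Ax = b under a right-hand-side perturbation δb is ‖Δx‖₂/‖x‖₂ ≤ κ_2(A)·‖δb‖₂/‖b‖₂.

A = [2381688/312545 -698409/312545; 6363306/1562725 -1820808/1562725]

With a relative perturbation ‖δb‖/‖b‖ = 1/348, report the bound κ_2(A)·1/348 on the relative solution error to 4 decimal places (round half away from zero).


AᵀA = [630804866724/8450205625 -183983276232/8450205625; -183983276232/8450205625 53666851401/8450205625]; tr = 1095154749/13520329, det = 656100/13520329
eigenvalues of AᵀA: λ = (tr ± √(tr²−4·det))/2 = 81, 8100/13520329
κ_2(A) = √(λ_max/λ_min) = √(81 / (8100/13520329)) = 367.7000
bound on ‖Δx‖/‖x‖: κ·ε = 367.7000·1/348 = 1.0566

1.0566


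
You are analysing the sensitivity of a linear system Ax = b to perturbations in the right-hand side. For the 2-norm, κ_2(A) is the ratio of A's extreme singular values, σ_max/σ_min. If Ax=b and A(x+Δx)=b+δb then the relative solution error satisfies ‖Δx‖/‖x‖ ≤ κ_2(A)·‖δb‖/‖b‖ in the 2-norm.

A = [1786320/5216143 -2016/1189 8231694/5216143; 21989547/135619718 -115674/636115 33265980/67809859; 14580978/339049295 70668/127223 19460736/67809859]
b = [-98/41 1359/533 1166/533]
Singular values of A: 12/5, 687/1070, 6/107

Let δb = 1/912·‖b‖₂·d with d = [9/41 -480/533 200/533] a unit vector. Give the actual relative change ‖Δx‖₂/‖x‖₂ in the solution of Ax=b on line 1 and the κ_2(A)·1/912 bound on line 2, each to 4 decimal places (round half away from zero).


σ_max = 12/5, σ_min = 6/107
κ_2(A) = (12/5) / (6/107) = 42.8000
bound on ‖Δx‖/‖x‖: κ·ε = 42.8000·1/912 = 0.0469
solve Ax = b  →  x = [35.4133 3.8259 -5.0890]
2-norm of b is 4.1231; of x, 35.9811
Δx = A⁻¹·δb where δb = 1/912·4.1231·d; ‖Δx‖ = 0.0806
relative error = 0.0022
so the bound overstates the realised error by a factor of ≈ 20.9441 (computed from the unrounded values)

0.0022
0.0469


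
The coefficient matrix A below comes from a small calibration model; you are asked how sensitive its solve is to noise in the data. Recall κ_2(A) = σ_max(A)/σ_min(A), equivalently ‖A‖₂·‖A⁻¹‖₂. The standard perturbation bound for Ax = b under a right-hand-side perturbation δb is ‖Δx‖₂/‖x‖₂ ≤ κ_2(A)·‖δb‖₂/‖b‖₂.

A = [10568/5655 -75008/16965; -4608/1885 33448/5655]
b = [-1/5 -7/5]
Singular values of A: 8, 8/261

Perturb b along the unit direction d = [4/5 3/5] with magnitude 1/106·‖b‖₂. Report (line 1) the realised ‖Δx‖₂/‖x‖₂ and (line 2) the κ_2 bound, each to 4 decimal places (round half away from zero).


0.0133
2.4623

from the listed singular values, σ₁ = 8, σ_n = 8/261
κ = σ_max/σ_min = 8/(8/261) = 261.0000
perturbation bound = 261.0000·1/106 = 2.4623
solve Ax = b  →  x = [-30.0673 -12.6635]
‖b‖₂ = 1.4142 and ‖x‖₂ = 32.6252
Δx = A⁻¹·δb where δb = 1/106·1.4142·d; ‖Δx‖ = 0.4353
dividing the unrounded norms, ‖Δx‖/‖x‖ = 0.0133
realised/bound (from unrounded values) ≈ 0.0054


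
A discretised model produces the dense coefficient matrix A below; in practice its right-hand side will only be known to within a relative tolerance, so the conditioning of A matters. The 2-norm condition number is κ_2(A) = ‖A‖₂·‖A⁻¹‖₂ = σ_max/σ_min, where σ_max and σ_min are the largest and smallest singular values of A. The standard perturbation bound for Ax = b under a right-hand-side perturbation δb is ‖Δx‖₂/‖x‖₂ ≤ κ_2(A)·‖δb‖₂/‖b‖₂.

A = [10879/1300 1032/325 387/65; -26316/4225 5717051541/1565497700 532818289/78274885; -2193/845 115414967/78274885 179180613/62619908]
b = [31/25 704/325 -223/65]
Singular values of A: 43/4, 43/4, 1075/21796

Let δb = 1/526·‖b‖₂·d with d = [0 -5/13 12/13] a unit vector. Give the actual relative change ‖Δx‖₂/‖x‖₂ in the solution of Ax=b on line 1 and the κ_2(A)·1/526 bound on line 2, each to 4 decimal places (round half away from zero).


0.0020
0.4144

σ_max = 43/4, σ_min = 1075/21796
κ = σ_max/σ_min = (43/4)/(1075/21796) = 217.9600
worst-case relative error ≤ 217.9600 × 1/526 = 0.4144
solve Ax = b  →  x = [0.0501 71.6173 -38.0580]
2-norm of b is 4.2426; of x, 81.1015
re-solving with b+δb shifts x by Δx of norm 0.1635
dividing the unrounded norms, ‖Δx‖/‖x‖ = 0.0020
realised/bound (from unrounded values) ≈ 0.0049


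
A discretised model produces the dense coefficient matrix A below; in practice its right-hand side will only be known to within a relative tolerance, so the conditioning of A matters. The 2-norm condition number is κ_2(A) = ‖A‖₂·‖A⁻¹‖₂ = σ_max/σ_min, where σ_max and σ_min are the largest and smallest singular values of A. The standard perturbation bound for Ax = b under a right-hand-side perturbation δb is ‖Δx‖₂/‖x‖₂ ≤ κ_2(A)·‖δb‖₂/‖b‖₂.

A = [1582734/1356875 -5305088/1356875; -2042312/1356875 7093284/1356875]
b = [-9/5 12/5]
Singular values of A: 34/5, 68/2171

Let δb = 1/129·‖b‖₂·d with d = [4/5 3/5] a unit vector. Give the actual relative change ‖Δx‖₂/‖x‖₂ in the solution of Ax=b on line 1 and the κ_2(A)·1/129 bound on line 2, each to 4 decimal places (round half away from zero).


largest singular value 34/5, smallest 68/2171
condition number: (34/5) ÷ (68/2171) = 217.1000
bound on ‖Δx‖/‖x‖: κ·ε = 217.1000·1/129 = 1.6829
solve Ax = b  →  x = [-0.1235 0.4235]
2-norm of b is 3.0000; of x, 0.4412
δb = ε·‖b‖·d = [0.0186 0.0140]; solving A·Δx = δb gives ‖Δx‖ = 0.7425
dividing the unrounded norms, ‖Δx‖/‖x‖ = 1.6829
tightness: 1.6829 against a bound of 1.6829; the bound is attained (ratio 1)

1.6829
1.6829


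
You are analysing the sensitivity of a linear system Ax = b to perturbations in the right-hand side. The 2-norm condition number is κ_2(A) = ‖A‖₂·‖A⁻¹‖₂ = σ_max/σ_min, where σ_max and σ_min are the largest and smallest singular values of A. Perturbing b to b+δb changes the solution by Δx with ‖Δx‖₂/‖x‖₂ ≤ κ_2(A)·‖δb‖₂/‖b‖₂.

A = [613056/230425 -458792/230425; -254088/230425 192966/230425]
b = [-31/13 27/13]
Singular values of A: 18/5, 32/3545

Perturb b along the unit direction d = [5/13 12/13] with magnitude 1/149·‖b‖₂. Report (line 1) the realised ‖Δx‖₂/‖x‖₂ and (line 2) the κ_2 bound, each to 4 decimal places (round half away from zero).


from the listed singular values, σ₁ = 18/5, σ_n = 32/3545
κ_2(A) = (18/5) / (32/3545) = 398.8125
worst-case relative error ≤ 398.8125 × 1/149 = 2.6766
solve Ax = b  →  x = [65.8021 89.1250]
‖b‖₂ = 3.1623 and ‖x‖₂ = 110.7844
Δx = A⁻¹·δb where δb = 1/149·3.1623·d; ‖Δx‖ = 2.3511
relative error = 0.0212
realised/bound (from unrounded values) ≈ 0.0079

0.0212
2.6766


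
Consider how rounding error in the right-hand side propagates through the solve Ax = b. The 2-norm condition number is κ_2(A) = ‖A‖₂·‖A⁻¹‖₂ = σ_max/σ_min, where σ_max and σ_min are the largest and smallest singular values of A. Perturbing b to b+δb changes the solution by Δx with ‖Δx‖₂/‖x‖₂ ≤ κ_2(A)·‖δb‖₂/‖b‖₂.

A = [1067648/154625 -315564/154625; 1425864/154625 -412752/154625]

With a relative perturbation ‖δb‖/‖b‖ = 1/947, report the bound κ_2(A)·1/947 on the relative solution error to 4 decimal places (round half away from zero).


0.3919

M = AᵀA = [126918415936/956355625 -37017579648/956355625; -37017579648/956355625 10797794064/956355625]. tr(M)=220345936/1530169, det(M)=230400/1530169
char-poly roots: 144 and 1600/1530169
σ_max=√144=12, σ_min=√(1600/1530169)=(40/1237) → κ = 371.1000
worst-case relative error ≤ 371.1000 × 1/947 = 0.3919


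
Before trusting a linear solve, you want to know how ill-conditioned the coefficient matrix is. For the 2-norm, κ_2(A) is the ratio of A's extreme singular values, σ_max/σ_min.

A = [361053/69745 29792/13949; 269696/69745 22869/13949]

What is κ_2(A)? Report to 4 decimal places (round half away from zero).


M = AᵀA = [8123808049/194574601 3384833760/194574601; 3384833760/194574601 1410554425/194574601]. tr(M)=56416346/1151329, det(M)=60025/1151329
char-poly roots: 49 and 1225/1151329
so κ_2 = √(49 / (1225/1151329)) = 214.6000

214.6000
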